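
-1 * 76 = -76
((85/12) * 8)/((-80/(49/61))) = -833/1464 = -0.57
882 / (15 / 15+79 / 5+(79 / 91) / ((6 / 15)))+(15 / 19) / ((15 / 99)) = 16958817 / 327997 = 51.70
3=3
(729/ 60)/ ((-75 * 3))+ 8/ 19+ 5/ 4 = 7681/ 4750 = 1.62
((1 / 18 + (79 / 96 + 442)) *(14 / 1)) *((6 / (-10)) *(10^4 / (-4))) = 111605375 / 12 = 9300447.92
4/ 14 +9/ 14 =13/ 14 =0.93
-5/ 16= -0.31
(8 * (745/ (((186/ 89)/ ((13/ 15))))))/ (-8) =-172393/ 558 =-308.95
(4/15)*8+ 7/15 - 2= 3/5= 0.60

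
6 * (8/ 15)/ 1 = 16/ 5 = 3.20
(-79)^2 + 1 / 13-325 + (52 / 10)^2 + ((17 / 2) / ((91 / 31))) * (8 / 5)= 5947.75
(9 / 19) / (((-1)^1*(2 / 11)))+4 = 53 / 38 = 1.39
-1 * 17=-17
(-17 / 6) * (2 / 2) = -17 / 6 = -2.83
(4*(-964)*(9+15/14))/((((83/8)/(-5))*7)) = 10873920/4067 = 2673.70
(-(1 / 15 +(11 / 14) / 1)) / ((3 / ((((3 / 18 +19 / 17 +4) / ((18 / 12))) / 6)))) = -13783 / 82620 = -0.17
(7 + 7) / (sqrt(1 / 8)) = 28 *sqrt(2) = 39.60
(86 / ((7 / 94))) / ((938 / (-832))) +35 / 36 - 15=-122723899 / 118188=-1038.38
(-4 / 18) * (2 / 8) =-1 / 18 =-0.06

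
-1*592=-592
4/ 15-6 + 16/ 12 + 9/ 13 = -241/ 65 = -3.71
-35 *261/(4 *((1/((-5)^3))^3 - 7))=205078125/628592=326.25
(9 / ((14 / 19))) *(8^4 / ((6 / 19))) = 1108992 / 7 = 158427.43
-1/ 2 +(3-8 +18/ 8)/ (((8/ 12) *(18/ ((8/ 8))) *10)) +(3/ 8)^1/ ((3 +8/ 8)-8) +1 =23/ 60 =0.38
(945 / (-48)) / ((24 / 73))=-7665 / 128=-59.88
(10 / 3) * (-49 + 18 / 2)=-400 / 3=-133.33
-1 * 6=-6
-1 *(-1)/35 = 0.03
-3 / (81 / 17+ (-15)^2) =-17 / 1302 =-0.01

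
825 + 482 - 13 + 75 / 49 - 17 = 62648 / 49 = 1278.53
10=10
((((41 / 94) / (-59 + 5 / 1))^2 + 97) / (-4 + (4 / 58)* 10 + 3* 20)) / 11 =72479176637 / 465948293184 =0.16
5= 5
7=7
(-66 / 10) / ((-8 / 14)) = 11.55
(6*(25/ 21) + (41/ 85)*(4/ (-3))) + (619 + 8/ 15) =1117469/ 1785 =626.03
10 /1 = 10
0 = 0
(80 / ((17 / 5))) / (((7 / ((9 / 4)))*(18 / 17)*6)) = 25 / 21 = 1.19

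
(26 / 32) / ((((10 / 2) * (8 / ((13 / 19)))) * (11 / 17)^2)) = 48841 / 1471360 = 0.03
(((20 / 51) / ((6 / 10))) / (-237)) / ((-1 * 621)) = 100 / 22518081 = 0.00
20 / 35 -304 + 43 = -1823 / 7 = -260.43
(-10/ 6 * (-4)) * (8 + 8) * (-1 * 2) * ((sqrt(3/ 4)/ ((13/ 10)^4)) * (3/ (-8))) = 400000 * sqrt(3)/ 28561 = 24.26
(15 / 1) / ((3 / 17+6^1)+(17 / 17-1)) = 2.43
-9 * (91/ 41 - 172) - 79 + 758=90488/ 41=2207.02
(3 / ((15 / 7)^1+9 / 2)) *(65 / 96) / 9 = 455 / 13392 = 0.03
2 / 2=1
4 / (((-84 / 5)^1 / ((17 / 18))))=-85 / 378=-0.22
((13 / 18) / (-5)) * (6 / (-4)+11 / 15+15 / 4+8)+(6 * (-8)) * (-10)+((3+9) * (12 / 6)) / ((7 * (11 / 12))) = 200479541 / 415800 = 482.15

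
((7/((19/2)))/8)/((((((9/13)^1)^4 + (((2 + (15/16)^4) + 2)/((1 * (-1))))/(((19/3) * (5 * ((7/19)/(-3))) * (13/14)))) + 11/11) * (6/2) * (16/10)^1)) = 5118131200/680509885269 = 0.01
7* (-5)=-35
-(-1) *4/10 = 2/5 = 0.40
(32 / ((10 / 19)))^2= 92416 / 25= 3696.64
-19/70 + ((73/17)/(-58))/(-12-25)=-172012/638435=-0.27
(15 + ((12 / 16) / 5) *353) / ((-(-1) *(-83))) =-1359 / 1660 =-0.82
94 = 94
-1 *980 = -980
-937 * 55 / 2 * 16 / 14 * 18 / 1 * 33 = -122447160 / 7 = -17492451.43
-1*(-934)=934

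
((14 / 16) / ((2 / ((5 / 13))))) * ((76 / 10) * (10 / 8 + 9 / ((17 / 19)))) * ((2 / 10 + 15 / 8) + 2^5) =139403551 / 282880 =492.80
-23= -23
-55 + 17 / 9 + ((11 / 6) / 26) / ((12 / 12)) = -53.04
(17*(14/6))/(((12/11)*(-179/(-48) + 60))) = 748/1311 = 0.57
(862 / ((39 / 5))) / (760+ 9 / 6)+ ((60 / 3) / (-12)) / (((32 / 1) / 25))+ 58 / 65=-2515111 / 9503520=-0.26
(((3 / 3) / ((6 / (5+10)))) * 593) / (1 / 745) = 1104462.50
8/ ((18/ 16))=64/ 9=7.11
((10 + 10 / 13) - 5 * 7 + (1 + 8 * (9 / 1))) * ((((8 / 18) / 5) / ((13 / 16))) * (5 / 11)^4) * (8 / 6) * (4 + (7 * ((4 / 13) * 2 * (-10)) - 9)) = -12680000000 / 868489479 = -14.60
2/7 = 0.29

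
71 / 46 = 1.54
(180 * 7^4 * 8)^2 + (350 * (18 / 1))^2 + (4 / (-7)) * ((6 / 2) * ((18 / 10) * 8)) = 11953931043575.31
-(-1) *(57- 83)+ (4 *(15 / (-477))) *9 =-1438 / 53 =-27.13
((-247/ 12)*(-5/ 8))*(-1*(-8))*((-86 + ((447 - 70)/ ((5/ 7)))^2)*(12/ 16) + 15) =21497246.71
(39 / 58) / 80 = 39 / 4640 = 0.01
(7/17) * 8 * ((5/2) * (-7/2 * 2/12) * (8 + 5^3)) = -32585/51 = -638.92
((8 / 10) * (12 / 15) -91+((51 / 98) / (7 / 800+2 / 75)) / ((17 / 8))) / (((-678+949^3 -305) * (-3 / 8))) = 2316996 / 8899244773475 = 0.00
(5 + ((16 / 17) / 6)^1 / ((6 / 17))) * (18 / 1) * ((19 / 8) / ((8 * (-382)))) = -931 / 12224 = -0.08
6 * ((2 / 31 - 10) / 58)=-1.03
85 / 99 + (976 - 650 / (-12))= 1031.03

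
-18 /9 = -2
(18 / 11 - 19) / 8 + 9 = 601 / 88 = 6.83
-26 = -26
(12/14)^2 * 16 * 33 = 19008/49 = 387.92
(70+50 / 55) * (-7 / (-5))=1092 / 11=99.27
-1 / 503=-0.00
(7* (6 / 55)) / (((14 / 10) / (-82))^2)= 201720 / 77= 2619.74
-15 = -15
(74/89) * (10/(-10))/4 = -37/178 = -0.21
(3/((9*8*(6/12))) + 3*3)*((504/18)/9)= 763/27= 28.26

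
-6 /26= -3 /13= -0.23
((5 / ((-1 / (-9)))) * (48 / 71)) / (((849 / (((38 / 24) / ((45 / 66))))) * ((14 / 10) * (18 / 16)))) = 66880 / 1265859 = 0.05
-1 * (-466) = 466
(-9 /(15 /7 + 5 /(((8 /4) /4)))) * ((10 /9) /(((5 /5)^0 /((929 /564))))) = -6503 /4794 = -1.36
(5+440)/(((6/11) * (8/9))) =14685/16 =917.81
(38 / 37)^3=54872 / 50653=1.08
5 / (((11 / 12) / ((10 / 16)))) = 75 / 22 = 3.41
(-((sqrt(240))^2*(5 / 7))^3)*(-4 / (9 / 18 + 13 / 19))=5836800000 / 343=17016909.62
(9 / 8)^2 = 81 / 64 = 1.27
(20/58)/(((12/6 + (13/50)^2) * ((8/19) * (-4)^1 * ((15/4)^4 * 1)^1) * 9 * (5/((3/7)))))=-1216/254981601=-0.00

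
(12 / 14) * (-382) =-2292 / 7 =-327.43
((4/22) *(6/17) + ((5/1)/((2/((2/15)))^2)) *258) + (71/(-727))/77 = 82739213/14274645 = 5.80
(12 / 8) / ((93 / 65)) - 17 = -989 / 62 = -15.95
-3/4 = -0.75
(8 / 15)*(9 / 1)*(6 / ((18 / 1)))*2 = 3.20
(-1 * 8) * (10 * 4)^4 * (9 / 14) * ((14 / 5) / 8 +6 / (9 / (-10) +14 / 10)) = -1138176000 / 7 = -162596571.43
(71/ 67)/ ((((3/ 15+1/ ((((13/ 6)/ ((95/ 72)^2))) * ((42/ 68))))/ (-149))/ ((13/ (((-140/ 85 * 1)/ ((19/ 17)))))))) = 55030053780/ 59299087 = 928.01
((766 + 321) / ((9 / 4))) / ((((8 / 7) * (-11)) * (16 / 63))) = -53263 / 352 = -151.32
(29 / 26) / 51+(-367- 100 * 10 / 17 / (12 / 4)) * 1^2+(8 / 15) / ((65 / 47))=-12802541 / 33150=-386.20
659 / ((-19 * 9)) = -659 / 171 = -3.85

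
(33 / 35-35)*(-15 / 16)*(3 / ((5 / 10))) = 1341 / 7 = 191.57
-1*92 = -92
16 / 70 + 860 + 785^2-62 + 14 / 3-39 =64783834 / 105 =616988.90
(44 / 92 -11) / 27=-242 / 621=-0.39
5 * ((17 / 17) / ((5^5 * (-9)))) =-0.00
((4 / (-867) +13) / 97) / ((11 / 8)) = 0.10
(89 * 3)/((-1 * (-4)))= 267/4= 66.75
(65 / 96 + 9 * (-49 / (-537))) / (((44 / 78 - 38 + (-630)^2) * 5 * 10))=334711 / 4432796096000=0.00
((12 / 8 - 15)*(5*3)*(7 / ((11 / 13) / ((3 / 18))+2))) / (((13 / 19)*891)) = -665 / 2024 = -0.33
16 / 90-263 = -11827 / 45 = -262.82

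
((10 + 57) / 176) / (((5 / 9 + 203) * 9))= 67 / 322432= 0.00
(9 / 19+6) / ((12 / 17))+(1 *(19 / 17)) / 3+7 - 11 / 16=245833 / 15504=15.86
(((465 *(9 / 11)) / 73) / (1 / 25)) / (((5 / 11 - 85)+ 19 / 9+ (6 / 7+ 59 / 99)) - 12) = -6591375 / 4703828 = -1.40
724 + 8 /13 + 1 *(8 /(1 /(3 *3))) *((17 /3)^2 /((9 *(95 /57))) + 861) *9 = 36402588 /65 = 560039.82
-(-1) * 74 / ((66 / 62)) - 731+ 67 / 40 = -870949 / 1320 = -659.81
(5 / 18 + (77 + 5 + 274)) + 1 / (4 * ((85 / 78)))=272728 / 765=356.51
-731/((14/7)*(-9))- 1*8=587/18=32.61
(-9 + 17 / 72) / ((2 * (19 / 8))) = -631 / 342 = -1.85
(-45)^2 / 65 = 405 / 13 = 31.15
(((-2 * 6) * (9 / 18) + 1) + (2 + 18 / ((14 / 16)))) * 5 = 615 / 7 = 87.86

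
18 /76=9 /38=0.24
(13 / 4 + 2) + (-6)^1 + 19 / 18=0.31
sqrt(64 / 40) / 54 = sqrt(10) / 135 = 0.02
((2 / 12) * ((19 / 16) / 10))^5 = 2476099 / 815372697600000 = 0.00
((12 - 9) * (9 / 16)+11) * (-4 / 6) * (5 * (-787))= 798805 / 24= 33283.54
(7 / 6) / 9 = 7 / 54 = 0.13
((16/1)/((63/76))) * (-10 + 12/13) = -143488/819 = -175.20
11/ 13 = 0.85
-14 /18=-7 /9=-0.78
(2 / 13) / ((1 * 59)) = 2 / 767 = 0.00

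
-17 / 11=-1.55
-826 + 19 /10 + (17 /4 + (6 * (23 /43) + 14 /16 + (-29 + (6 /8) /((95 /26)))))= -5520047 /6536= -844.56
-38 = -38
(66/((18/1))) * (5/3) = 55/9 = 6.11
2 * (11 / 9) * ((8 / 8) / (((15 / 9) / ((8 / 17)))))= 176 / 255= 0.69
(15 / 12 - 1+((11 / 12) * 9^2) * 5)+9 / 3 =749 / 2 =374.50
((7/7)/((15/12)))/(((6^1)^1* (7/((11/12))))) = 11/630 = 0.02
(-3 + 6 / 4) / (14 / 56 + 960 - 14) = -6 / 3785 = -0.00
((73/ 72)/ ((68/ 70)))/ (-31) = -0.03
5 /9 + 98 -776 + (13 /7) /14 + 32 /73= -43581173 /64386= -676.87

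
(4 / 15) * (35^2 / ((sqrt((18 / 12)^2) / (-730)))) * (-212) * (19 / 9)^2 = 109501985600 / 729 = 150208485.05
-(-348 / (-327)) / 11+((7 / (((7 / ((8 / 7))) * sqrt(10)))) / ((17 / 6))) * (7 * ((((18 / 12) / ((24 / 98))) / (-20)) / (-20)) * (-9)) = -1323 * sqrt(10) / 34000 - 116 / 1199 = -0.22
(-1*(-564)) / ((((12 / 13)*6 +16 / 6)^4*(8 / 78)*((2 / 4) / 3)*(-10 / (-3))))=2.18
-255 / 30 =-17 / 2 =-8.50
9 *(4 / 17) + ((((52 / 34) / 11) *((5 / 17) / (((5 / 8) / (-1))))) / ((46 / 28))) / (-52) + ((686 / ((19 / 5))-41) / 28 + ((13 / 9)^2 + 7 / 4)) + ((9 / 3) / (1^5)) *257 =1231848478979 / 1575378882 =781.94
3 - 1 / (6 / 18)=0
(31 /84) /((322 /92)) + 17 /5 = 5153 /1470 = 3.51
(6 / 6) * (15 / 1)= 15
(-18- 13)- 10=-41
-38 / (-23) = 38 / 23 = 1.65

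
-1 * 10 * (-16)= 160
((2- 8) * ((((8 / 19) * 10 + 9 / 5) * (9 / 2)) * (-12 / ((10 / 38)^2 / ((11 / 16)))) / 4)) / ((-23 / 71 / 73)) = -50101256997 / 46000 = -1089157.76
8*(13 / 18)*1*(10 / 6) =260 / 27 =9.63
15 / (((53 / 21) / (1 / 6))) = 105 / 106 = 0.99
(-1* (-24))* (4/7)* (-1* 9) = -864/7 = -123.43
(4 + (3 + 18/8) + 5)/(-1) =-57/4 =-14.25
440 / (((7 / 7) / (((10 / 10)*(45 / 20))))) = 990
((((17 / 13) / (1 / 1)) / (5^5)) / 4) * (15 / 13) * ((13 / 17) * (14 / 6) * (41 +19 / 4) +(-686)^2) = 96018237 / 1690000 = 56.82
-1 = -1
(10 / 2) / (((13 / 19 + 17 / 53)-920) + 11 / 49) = -49343 / 9066979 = -0.01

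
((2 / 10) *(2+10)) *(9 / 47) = 108 / 235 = 0.46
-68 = -68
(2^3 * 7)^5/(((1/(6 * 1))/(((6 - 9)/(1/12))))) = -118958063616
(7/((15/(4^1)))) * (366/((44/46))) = 39284/55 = 714.25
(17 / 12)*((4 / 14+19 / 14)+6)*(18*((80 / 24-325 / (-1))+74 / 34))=64414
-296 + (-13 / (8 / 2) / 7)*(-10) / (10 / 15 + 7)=-95117 / 322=-295.39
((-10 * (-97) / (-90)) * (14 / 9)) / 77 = -0.22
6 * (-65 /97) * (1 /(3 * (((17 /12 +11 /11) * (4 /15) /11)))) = -64350 /2813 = -22.88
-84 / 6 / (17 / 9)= -7.41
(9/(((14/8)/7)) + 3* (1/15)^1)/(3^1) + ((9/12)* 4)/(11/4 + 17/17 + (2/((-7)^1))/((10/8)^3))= 2440453/189195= 12.90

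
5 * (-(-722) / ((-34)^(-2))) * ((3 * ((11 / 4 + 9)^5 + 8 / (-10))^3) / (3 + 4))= 67421977702425697048782484442679 / 3355443200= 20093315155036955192322.28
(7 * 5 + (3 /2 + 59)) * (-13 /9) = -2483 /18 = -137.94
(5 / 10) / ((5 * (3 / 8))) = 4 / 15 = 0.27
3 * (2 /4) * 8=12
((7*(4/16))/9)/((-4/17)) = -119/144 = -0.83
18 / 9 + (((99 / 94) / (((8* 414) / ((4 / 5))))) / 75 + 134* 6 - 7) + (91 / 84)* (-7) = 2566564261 / 3243000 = 791.42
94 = 94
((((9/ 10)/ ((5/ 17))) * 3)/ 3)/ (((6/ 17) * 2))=867/ 200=4.34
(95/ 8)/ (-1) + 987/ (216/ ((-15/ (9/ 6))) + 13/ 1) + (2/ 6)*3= -125.64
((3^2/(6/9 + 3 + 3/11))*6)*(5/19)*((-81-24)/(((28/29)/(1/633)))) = -129195/208468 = -0.62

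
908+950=1858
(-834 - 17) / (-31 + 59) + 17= -375 / 28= -13.39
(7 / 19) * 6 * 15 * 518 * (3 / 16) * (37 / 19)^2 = 335069595 / 27436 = 12212.77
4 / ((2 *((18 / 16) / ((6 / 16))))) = 2 / 3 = 0.67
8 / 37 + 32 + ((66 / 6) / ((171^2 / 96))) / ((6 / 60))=32.58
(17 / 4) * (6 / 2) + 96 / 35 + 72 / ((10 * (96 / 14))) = 579 / 35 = 16.54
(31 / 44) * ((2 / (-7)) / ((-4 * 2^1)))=31 / 1232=0.03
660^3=287496000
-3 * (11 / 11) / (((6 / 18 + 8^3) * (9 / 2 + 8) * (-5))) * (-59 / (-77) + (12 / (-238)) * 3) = 414 / 7185475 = 0.00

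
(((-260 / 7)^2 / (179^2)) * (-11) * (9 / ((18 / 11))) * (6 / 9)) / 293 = -8179600 / 1380037911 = -0.01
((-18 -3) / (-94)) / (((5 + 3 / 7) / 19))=147 / 188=0.78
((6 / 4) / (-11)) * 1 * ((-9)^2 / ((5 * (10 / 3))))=-729 / 1100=-0.66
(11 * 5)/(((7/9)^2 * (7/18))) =80190/343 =233.79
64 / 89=0.72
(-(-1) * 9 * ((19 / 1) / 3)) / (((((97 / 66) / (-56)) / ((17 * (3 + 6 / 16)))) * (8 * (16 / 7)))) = -42305571 / 6208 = -6814.69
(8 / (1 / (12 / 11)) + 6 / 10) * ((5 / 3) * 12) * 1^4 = 2052 / 11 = 186.55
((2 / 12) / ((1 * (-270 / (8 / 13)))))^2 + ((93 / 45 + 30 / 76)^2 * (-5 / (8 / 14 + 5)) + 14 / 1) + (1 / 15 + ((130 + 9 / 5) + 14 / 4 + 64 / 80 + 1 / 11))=63765612277151 / 440308053900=144.82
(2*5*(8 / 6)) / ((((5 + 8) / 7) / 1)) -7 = 7 / 39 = 0.18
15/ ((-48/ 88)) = -55/ 2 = -27.50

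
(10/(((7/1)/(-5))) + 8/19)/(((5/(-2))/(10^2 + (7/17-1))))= 604344/2261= 267.29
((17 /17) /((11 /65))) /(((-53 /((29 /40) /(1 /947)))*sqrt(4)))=-357019 /9328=-38.27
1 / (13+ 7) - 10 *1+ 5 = -99 / 20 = -4.95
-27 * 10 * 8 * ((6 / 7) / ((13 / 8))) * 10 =-1036800 / 91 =-11393.41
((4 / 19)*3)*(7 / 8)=21 / 38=0.55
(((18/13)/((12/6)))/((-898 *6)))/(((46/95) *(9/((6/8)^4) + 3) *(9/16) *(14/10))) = -0.00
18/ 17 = 1.06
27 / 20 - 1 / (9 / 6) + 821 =49301 / 60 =821.68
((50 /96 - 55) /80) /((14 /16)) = -523 /672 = -0.78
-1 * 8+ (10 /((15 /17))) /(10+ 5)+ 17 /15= -55 /9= -6.11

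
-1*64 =-64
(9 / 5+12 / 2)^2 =1521 / 25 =60.84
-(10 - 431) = 421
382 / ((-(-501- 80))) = 382 / 581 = 0.66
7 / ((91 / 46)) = 46 / 13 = 3.54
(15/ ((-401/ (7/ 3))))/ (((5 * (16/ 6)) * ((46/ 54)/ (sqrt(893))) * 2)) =-567 * sqrt(893)/ 147568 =-0.11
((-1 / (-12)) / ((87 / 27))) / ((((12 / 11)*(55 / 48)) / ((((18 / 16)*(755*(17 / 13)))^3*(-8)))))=-924839558529525 / 4077632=-226807999.97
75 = 75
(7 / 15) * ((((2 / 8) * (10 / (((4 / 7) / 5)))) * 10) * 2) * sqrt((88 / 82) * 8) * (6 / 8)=1225 * sqrt(902) / 82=448.67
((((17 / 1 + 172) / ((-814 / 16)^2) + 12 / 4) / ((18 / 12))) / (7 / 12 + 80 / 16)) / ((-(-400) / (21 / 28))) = 1527129 / 2219696600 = 0.00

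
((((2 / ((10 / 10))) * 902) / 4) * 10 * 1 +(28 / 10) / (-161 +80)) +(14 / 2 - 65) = 1803046 / 405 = 4451.97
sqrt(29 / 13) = sqrt(377) / 13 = 1.49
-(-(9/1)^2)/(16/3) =243/16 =15.19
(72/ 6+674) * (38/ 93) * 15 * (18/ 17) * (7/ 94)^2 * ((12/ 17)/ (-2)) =-172439820/ 19790431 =-8.71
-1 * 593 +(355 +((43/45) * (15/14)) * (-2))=-5041/21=-240.05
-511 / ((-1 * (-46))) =-511 / 46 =-11.11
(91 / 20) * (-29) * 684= -451269 / 5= -90253.80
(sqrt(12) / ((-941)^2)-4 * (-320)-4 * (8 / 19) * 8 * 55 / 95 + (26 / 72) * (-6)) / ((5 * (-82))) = -2750891 / 888060-sqrt(3) / 181523605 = -3.10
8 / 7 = 1.14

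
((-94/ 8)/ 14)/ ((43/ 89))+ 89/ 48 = 1691/ 14448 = 0.12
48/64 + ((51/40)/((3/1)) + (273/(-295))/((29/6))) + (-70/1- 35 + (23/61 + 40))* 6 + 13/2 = -380.25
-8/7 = -1.14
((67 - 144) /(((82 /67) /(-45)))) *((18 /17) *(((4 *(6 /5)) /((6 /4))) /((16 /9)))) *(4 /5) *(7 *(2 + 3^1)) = 105305508 /697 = 151083.94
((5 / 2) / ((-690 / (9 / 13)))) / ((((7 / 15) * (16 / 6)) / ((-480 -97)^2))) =-44945415 / 66976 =-671.07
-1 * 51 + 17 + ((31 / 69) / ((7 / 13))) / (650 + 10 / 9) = -32076431 / 943460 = -34.00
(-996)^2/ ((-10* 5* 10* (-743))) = 248004/ 92875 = 2.67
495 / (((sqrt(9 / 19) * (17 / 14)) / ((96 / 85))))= 44352 * sqrt(19) / 289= 668.95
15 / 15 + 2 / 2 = 2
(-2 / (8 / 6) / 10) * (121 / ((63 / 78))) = -1573 / 70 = -22.47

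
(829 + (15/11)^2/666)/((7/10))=5302065/4477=1184.29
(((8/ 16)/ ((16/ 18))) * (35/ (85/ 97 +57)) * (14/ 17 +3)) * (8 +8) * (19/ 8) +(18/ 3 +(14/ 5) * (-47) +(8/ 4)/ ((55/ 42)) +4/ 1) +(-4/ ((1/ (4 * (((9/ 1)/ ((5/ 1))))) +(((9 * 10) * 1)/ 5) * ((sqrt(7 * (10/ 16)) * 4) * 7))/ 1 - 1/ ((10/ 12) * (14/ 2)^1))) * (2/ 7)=-747757025870913505697/ 10584154877018468240 - 228614400 * sqrt(70)/ 1764331630319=-70.65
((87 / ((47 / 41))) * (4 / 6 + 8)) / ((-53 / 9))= -278226 / 2491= -111.69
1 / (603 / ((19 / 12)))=19 / 7236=0.00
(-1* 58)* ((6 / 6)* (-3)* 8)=1392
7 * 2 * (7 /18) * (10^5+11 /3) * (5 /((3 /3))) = 73502695 /27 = 2722322.04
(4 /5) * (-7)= -28 /5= -5.60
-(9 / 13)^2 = -81 / 169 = -0.48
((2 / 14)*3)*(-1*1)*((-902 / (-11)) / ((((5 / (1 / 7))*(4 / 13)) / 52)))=-41574 / 245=-169.69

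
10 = 10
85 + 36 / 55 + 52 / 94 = 222847 / 2585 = 86.21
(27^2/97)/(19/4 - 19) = -972/1843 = -0.53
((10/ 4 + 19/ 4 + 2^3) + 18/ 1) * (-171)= -22743/ 4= -5685.75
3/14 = 0.21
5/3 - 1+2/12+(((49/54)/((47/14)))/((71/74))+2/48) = 833749/720792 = 1.16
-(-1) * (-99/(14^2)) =-99/196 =-0.51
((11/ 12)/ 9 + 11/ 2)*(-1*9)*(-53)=32065/ 12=2672.08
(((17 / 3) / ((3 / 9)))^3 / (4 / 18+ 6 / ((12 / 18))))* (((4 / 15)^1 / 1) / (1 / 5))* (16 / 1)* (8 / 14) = 3773184 / 581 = 6494.29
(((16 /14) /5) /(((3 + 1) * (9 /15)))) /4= 1 /42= 0.02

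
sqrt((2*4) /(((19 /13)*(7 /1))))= 2*sqrt(3458) /133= 0.88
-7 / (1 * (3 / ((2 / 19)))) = -14 / 57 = -0.25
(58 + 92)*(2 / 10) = 30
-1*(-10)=10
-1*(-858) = 858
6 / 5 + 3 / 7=1.63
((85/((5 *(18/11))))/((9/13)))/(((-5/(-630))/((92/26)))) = 6690.44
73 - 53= 20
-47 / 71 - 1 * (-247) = 17490 / 71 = 246.34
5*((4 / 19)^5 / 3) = 5120 / 7428297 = 0.00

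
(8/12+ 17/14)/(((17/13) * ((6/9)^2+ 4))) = 3081/9520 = 0.32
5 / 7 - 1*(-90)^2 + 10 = -56625 / 7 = -8089.29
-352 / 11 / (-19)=32 / 19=1.68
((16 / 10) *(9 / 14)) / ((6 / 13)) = 78 / 35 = 2.23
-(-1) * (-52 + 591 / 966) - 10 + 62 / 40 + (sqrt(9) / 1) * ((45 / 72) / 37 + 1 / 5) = -14103203 / 238280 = -59.19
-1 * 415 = -415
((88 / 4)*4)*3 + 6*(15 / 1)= 354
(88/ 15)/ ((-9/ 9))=-88/ 15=-5.87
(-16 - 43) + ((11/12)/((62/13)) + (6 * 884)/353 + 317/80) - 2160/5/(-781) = -80542048157/2051155920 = -39.27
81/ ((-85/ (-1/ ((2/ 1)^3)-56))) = 36369/ 680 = 53.48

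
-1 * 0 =0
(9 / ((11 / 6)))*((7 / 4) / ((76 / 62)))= 5859 / 836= 7.01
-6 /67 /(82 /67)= -3 /41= -0.07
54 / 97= 0.56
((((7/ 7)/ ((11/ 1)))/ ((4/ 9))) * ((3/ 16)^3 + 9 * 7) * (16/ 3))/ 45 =17205/ 11264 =1.53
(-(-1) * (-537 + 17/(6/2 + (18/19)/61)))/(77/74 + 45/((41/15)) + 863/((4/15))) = -0.16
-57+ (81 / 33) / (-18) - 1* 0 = -1257 / 22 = -57.14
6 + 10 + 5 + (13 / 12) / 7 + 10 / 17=21.74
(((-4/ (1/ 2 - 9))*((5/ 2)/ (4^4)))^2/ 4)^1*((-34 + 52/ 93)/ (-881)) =38875/ 193975394304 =0.00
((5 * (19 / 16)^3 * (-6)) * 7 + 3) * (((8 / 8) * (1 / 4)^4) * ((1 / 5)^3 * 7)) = -4998357 / 65536000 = -0.08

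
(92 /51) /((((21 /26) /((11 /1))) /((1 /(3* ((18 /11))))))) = 144716 /28917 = 5.00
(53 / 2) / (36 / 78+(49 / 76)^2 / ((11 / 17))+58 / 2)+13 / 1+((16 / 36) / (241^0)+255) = 20090204504 / 74594727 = 269.32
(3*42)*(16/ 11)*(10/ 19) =20160/ 209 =96.46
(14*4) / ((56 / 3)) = 3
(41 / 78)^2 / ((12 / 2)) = 1681 / 36504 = 0.05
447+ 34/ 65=29089/ 65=447.52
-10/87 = -0.11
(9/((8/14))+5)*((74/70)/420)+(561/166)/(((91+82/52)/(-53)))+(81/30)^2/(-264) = -493652687579/258436701600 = -1.91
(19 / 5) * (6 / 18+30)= 1729 / 15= 115.27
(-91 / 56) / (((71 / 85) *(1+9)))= -221 / 1136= -0.19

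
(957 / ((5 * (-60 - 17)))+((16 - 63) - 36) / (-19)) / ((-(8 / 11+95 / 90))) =-247896 / 234745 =-1.06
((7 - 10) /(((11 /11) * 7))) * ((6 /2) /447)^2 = -3 /155407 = -0.00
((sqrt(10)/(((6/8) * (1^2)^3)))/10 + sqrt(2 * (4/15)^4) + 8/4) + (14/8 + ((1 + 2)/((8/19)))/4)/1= 16 * sqrt(2)/225 + 2 * sqrt(10)/15 + 177/32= 6.05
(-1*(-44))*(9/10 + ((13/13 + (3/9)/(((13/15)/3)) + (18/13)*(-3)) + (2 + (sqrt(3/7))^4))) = 47.68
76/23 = 3.30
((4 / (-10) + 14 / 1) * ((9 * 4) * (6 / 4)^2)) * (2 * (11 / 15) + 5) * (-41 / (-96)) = 3042.40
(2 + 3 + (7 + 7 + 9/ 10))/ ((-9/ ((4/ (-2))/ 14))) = 199/ 630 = 0.32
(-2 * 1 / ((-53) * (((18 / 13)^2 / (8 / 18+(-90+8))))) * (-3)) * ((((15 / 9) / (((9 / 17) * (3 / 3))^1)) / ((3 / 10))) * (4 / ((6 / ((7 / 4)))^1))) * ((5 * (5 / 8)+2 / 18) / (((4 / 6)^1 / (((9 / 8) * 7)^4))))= 103225696053025 / 93782016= 1100698.20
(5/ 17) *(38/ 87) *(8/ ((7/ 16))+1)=8550/ 3451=2.48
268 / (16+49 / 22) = 5896 / 401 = 14.70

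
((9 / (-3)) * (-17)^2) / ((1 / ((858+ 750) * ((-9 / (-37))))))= -12547224 / 37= -339114.16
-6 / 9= -2 / 3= -0.67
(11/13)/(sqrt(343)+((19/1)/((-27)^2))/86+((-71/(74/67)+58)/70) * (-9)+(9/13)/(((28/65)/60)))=0.01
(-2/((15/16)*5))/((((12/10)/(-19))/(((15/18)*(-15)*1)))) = -760/9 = -84.44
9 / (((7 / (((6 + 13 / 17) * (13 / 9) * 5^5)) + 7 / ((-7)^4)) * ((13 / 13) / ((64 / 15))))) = 15383550000 / 1259807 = 12211.04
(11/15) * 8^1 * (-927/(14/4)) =-54384/35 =-1553.83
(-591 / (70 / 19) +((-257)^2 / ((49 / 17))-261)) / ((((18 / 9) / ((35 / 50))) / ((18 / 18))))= 11021837 / 1400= 7872.74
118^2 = 13924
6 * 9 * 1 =54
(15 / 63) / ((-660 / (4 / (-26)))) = 1 / 18018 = 0.00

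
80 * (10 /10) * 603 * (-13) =-627120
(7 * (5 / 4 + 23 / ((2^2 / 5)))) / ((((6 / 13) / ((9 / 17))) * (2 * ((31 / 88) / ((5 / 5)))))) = 180180 / 527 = 341.90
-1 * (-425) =425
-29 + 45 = 16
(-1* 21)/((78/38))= -133/13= -10.23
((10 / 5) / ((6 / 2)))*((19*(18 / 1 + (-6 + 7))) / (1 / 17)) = 12274 / 3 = 4091.33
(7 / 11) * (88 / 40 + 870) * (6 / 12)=30527 / 110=277.52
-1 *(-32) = 32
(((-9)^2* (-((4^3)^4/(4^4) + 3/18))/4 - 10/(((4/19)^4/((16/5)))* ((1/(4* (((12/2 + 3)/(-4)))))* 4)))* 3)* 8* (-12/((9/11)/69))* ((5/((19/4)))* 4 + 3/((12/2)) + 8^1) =15138457046559/38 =398380448593.66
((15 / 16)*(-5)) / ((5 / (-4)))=15 / 4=3.75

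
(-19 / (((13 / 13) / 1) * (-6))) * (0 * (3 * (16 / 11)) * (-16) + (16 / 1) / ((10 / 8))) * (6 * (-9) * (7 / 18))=-4256 / 5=-851.20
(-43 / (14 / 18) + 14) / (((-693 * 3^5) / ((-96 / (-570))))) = 0.00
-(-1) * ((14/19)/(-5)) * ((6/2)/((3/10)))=-28/19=-1.47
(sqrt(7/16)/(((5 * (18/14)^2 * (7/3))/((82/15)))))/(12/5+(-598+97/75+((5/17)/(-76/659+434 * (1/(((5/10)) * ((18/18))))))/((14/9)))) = -19533330208 * sqrt(7)/163817336734353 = -0.00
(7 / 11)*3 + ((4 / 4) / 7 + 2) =312 / 77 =4.05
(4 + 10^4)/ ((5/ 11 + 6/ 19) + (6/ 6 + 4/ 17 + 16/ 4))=17772106/ 10669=1665.77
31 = 31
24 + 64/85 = 2104/85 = 24.75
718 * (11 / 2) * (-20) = -78980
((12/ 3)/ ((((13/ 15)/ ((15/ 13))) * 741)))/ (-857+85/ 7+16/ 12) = -3150/ 369717751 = -0.00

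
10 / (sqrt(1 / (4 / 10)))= 2*sqrt(10)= 6.32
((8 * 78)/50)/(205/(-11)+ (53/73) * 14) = -250536/170075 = -1.47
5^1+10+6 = 21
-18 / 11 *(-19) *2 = 684 / 11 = 62.18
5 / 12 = 0.42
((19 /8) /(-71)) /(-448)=19 /254464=0.00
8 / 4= 2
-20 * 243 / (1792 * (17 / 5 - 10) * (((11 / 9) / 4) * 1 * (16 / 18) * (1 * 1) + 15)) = 164025 / 6095936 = 0.03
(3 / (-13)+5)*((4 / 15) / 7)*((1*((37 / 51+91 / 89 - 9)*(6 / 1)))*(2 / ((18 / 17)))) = -16326832 / 1093365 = -14.93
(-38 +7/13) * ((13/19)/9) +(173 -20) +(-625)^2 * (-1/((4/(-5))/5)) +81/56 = 23380357957/9576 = 2441557.85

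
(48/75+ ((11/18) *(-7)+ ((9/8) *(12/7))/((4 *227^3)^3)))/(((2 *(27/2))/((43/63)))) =-50469367696667804278090875991/548817000801442951295831299200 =-0.09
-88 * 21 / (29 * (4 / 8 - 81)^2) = -1056 / 107387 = -0.01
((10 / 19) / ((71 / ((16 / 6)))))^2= 6400 / 16378209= 0.00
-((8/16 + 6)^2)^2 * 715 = -20421115/16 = -1276319.69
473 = 473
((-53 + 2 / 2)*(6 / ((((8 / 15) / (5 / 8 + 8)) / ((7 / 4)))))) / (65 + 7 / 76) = -1789515 / 13192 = -135.65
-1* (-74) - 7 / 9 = 659 / 9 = 73.22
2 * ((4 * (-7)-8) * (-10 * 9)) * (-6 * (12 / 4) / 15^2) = -2592 / 5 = -518.40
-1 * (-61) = 61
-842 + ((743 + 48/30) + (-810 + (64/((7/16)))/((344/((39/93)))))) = -42326427/46655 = -907.22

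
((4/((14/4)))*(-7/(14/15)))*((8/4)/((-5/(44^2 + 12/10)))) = 232464/35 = 6641.83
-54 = -54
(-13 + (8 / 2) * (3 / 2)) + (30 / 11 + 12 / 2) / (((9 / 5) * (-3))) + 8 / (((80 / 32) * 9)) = -1363 / 165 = -8.26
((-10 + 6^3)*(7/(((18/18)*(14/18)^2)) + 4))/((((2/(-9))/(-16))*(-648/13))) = -4633.37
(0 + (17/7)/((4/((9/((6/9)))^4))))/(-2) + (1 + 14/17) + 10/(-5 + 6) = -153406353/15232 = -10071.32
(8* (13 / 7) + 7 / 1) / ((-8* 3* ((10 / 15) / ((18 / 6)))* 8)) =-459 / 896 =-0.51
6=6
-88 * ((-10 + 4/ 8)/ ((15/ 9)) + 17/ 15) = 6028/ 15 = 401.87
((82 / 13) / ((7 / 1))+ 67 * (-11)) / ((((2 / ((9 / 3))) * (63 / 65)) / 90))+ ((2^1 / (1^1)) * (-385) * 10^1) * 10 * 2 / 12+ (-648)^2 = 304542.61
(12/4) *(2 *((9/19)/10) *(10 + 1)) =297/95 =3.13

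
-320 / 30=-32 / 3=-10.67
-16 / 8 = -2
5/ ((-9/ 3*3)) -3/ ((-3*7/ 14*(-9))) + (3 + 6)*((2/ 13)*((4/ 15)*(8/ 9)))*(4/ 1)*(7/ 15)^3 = -424067/ 658125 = -0.64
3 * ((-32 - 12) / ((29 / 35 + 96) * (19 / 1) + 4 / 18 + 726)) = -0.05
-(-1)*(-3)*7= -21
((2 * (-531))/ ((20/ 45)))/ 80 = -4779/ 160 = -29.87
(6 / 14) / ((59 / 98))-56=-3262 / 59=-55.29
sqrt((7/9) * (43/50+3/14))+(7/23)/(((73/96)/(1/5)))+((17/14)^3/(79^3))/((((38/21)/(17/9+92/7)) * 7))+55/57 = 2 * sqrt(47)/15+9470881447669841/9063354616977360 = 1.96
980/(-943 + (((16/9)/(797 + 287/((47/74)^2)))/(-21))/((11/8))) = -6789060362700/6532738978697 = -1.04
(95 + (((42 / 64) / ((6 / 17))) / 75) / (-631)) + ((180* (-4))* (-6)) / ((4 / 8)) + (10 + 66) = 26686756681 / 3028800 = 8811.00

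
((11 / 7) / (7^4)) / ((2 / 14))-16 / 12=-1.33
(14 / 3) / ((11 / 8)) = 112 / 33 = 3.39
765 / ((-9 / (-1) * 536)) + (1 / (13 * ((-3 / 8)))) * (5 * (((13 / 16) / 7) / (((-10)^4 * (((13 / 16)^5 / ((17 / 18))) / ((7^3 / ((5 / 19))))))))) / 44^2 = 64432694151347 / 406359767385000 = 0.16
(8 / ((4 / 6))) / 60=1 / 5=0.20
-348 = -348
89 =89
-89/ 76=-1.17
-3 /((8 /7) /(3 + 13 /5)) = -147 /10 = -14.70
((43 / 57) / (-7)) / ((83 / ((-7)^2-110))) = 2623 / 33117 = 0.08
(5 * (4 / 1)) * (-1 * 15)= -300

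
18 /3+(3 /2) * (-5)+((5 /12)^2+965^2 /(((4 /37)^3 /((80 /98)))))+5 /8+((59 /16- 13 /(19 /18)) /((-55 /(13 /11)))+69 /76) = 24399520325597917 /40554360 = 601649744.33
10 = 10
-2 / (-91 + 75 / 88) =0.02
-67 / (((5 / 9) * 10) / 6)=-1809 / 25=-72.36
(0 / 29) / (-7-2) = 0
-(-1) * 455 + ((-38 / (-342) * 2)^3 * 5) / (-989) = 328046315 / 720981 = 455.00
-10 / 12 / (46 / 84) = -35 / 23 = -1.52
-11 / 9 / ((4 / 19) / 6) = -209 / 6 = -34.83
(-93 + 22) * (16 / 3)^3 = -290816 / 27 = -10770.96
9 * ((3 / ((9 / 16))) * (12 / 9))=64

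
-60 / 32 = -15 / 8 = -1.88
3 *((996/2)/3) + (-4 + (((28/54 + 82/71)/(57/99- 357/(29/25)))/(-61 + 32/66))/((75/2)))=2316460018481222/4689190298025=494.00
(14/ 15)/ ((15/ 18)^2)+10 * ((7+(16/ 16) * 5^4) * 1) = 790168/ 125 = 6321.34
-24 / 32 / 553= -3 / 2212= -0.00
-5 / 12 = -0.42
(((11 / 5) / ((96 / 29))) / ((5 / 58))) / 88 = 841 / 9600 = 0.09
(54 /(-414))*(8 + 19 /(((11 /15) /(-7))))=5721 /253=22.61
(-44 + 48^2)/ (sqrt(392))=565 * sqrt(2)/ 7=114.15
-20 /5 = -4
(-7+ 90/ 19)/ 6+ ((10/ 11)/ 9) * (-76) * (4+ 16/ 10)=-163147/ 3762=-43.37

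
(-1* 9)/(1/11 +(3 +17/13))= -1287/629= -2.05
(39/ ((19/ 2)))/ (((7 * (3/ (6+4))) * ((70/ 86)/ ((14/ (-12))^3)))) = -3.81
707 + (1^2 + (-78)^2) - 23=6769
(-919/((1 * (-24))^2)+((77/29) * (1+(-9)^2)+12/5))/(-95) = -18251513/7934400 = -2.30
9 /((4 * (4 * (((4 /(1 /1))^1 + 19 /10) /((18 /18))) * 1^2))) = 45 /472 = 0.10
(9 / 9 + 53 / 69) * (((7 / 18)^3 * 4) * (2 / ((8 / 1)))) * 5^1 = 104615 / 201204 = 0.52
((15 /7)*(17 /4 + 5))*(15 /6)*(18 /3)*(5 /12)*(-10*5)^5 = -270996093750 /7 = -38713727678.57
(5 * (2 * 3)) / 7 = 4.29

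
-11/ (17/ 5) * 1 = -55/ 17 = -3.24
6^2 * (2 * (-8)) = -576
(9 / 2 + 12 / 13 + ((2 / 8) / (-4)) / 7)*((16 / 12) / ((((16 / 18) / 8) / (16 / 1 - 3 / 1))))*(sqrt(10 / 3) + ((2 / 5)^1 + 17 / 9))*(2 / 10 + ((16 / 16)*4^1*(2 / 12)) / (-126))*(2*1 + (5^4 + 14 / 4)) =228630649*sqrt(30) / 6615 + 23548956847 / 99225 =426635.24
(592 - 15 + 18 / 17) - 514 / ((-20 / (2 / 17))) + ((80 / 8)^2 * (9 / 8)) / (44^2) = 581.14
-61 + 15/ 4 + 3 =-217/ 4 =-54.25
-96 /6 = -16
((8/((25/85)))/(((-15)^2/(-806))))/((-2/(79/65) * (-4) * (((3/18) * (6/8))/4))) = -2664512/5625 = -473.69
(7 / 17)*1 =7 / 17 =0.41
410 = 410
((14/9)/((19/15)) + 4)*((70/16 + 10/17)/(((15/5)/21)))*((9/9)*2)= 234675/646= 363.27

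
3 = 3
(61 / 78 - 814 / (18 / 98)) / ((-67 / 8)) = 4147412 / 7839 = 529.07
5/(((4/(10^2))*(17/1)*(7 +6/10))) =625/646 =0.97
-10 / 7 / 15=-2 / 21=-0.10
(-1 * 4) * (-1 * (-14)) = -56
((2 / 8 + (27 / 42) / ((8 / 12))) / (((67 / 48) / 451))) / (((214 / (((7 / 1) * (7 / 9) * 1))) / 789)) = 56459788 / 7169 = 7875.55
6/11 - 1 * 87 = -951/11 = -86.45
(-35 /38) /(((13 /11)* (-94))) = 385 /46436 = 0.01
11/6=1.83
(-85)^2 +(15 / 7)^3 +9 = 2484637 / 343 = 7243.84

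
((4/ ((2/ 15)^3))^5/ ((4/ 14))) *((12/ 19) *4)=9195771697998046875/ 76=120996996026290090.46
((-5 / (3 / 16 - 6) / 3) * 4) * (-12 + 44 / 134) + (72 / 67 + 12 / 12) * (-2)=-327802 / 18693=-17.54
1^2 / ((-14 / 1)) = -1 / 14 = -0.07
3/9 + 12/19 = 55/57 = 0.96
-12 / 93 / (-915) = 4 / 28365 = 0.00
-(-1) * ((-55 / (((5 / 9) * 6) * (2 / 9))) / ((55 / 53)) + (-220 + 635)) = 6869 / 20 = 343.45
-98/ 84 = -7/ 6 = -1.17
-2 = -2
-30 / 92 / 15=-1 / 46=-0.02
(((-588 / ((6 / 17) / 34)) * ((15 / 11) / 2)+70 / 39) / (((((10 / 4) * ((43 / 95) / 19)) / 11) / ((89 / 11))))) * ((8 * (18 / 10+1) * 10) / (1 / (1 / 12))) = -59617647084800 / 55341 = -1077278095.53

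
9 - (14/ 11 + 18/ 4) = 71/ 22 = 3.23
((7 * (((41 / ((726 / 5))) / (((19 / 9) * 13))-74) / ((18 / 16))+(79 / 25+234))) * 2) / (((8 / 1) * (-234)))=-8067738749 / 6294202200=-1.28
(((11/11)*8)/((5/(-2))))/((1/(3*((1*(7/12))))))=-28/5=-5.60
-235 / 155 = -47 / 31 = -1.52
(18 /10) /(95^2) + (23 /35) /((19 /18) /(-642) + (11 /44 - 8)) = -1196546643 /14147725375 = -0.08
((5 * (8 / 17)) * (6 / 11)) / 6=40 / 187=0.21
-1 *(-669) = 669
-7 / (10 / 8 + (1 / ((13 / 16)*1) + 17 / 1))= -364 / 1013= -0.36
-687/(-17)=687/17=40.41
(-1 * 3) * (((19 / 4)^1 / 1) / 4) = -57 / 16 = -3.56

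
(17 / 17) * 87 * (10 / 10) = 87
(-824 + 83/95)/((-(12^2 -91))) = 78197/5035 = 15.53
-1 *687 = -687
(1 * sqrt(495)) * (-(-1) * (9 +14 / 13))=393 * sqrt(55) / 13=224.20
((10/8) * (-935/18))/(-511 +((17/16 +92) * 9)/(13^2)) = 1580150/12315087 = 0.13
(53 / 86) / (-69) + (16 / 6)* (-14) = -73863 / 1978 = -37.34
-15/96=-5/32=-0.16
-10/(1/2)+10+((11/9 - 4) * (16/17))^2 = -74090/23409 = -3.17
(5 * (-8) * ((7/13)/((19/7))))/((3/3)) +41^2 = 413247/247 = 1673.06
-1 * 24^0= -1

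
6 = 6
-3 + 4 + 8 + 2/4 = 19/2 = 9.50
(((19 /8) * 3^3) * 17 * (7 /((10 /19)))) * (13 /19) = 793611 /80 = 9920.14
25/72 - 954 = -68663/72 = -953.65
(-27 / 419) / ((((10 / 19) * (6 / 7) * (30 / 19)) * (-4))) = 7581 / 335200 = 0.02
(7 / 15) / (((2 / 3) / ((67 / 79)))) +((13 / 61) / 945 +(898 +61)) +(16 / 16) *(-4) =1740692641 / 1821582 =955.59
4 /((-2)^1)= -2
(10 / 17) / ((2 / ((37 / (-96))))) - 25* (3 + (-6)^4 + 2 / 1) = -53080985 / 1632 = -32525.11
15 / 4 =3.75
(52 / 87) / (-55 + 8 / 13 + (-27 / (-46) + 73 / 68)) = -1057264 / 93262869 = -0.01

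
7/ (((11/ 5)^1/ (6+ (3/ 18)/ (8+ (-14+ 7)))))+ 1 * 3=1493/ 66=22.62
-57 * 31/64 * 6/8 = -5301/256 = -20.71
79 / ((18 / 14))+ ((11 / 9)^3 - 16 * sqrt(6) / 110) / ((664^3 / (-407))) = 37 * sqrt(6) / 182971840+ 13113371664875 / 213418354176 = 61.44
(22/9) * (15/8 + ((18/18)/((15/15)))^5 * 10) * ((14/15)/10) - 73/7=-29179/3780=-7.72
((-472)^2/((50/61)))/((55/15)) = 20384736/275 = 74126.31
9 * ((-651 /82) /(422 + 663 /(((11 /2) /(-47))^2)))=-0.00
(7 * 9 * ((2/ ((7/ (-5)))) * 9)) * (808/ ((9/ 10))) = -727200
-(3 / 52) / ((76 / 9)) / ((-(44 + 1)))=0.00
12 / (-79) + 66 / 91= 4122 / 7189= 0.57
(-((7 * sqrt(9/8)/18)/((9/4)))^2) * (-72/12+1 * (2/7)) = 140/729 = 0.19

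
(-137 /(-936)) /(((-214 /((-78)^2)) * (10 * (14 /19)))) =-33839 /59920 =-0.56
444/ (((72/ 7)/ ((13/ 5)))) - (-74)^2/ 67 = 61309/ 2010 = 30.50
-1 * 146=-146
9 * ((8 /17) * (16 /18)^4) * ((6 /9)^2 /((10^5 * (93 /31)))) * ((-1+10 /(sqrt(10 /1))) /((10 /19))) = -38912 /5228296875+38912 * sqrt(10) /5228296875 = 0.00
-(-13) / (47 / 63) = 17.43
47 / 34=1.38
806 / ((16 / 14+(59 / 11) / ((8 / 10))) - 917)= -248248 / 280019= -0.89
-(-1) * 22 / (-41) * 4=-88 / 41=-2.15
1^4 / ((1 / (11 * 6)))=66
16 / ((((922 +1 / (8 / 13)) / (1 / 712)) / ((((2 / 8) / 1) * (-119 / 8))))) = -119 / 1315242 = -0.00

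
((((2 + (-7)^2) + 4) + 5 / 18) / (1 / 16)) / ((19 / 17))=135320 / 171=791.35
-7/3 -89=-274/3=-91.33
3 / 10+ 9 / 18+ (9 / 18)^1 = 13 / 10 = 1.30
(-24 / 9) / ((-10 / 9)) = 12 / 5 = 2.40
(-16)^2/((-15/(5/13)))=-256/39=-6.56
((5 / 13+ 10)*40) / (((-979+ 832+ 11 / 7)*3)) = -6300 / 6617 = -0.95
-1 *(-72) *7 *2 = 1008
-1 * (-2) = 2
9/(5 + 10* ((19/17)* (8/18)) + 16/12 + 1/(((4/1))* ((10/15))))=11016/14291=0.77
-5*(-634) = 3170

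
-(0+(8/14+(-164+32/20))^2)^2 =-1029183888162816/1500625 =-685836826.76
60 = 60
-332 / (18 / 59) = -9794 / 9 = -1088.22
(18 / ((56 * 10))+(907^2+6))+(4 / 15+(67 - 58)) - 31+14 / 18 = 2073037873 / 2520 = 822634.08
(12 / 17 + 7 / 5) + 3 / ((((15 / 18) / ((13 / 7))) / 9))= 7411 / 119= 62.28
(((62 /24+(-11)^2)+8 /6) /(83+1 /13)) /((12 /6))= 19487 /25920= 0.75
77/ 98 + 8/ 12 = 61/ 42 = 1.45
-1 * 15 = -15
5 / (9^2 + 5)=5 / 86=0.06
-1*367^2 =-134689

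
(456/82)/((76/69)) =207/41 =5.05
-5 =-5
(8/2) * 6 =24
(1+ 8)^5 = 59049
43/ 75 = 0.57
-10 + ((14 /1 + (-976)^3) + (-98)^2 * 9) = -929627736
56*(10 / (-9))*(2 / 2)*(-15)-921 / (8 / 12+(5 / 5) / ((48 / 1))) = -13408 / 33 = -406.30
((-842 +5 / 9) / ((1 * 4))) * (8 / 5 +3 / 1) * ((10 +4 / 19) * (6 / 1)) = -16895363 / 285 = -59281.98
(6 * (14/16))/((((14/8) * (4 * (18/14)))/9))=21/4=5.25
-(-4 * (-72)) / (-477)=32 / 53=0.60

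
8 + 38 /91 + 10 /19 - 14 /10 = 65217 /8645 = 7.54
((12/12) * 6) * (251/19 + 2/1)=91.26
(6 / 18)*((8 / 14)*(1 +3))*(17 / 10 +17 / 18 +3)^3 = 262193024 / 1913625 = 137.01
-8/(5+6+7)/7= -4/63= -0.06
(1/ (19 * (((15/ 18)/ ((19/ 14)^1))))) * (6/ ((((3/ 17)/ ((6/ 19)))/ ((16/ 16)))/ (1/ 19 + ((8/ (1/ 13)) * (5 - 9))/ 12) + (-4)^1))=-1207476/ 9429385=-0.13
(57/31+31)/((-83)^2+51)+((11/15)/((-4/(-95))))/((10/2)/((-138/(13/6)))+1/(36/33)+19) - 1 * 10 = -4027455099/441736205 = -9.12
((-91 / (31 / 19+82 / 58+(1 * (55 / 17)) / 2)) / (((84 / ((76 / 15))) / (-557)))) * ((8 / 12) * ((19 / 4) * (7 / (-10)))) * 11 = -15986.95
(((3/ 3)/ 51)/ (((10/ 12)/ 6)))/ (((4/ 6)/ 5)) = 18/ 17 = 1.06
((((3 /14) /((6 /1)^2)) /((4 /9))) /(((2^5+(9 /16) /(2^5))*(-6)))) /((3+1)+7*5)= -8 /4475289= -0.00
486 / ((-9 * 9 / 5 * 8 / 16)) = -60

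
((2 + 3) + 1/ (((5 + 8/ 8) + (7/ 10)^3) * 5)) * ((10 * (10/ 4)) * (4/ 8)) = 797875/ 12686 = 62.89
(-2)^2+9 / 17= 77 / 17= 4.53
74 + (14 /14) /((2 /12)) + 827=907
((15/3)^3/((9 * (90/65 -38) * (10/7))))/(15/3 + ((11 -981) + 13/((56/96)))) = 2275/8077176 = 0.00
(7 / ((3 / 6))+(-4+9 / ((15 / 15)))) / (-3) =-19 / 3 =-6.33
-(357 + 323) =-680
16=16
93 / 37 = 2.51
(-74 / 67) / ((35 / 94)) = -6956 / 2345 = -2.97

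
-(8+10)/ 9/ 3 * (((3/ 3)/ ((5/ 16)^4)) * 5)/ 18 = -65536/ 3375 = -19.42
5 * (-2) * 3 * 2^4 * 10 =-4800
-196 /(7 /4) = -112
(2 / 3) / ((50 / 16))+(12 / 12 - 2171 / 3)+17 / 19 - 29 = -1069546 / 1425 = -750.56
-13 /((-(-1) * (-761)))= 13 /761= 0.02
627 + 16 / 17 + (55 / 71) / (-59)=44716640 / 71213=627.93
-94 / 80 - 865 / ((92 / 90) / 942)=-733348081 / 920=-797117.48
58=58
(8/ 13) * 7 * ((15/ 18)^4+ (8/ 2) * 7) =258391/ 2106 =122.69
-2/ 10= -0.20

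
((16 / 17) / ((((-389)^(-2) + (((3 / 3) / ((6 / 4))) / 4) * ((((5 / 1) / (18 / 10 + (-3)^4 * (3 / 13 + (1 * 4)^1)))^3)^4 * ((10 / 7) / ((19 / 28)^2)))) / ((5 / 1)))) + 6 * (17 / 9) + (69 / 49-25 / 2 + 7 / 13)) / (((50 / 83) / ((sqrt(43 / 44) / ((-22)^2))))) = 4130299453724220469860617268692137870797282549875343153725986040053 * sqrt(473) / 37204952154032737827368751418207243112543327814408520977966136800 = 2414.41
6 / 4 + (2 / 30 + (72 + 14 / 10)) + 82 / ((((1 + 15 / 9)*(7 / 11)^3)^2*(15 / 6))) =815571767 / 5647152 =144.42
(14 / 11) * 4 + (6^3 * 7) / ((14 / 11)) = 13124 / 11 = 1193.09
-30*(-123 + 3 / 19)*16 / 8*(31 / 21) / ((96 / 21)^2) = 1266195 / 2432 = 520.64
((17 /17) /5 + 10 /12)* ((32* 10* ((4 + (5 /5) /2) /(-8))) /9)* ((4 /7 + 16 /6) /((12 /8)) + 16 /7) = -2480 /27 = -91.85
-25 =-25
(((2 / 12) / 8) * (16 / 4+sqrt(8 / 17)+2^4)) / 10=sqrt(34) / 4080+1 / 24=0.04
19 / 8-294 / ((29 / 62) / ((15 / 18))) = -120969 / 232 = -521.42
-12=-12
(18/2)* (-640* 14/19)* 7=-564480/19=-29709.47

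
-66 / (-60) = 11 / 10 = 1.10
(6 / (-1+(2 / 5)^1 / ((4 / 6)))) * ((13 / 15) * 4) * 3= -156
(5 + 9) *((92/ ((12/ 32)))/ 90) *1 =5152/ 135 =38.16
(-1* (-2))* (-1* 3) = -6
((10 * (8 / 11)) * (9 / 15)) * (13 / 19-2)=-1200 / 209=-5.74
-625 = -625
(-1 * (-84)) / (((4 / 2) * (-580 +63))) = -42 / 517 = -0.08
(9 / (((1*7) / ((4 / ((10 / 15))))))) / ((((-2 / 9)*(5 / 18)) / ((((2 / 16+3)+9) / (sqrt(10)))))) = -212139*sqrt(10) / 1400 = -479.17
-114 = -114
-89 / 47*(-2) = 178 / 47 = 3.79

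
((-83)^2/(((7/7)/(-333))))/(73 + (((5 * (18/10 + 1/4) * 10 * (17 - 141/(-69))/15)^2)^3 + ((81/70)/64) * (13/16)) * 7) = -3477502020545464320/51527408135553535838936717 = -0.00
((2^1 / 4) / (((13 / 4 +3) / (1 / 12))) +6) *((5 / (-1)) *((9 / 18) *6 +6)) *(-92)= 124338 / 5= 24867.60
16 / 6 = 8 / 3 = 2.67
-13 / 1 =-13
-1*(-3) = 3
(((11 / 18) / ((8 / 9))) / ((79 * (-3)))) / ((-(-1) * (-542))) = 11 / 2055264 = 0.00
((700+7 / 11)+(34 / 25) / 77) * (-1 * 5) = -1348759 / 385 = -3503.27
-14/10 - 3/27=-68/45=-1.51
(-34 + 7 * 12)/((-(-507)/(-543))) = -9050/169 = -53.55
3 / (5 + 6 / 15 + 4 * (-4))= -15 / 53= -0.28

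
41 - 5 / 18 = 733 / 18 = 40.72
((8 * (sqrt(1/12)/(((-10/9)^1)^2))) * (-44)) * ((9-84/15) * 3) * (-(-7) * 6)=-2544696 * sqrt(3)/125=-35260.34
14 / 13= 1.08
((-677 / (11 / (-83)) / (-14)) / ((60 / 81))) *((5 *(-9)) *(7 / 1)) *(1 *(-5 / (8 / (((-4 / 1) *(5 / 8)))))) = 341360325 / 1408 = 242443.41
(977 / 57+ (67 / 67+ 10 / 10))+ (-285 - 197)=-26383 / 57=-462.86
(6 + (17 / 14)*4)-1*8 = 20 / 7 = 2.86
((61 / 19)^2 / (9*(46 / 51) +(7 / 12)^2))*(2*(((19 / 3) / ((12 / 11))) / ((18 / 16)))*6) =89065856 / 1180185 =75.47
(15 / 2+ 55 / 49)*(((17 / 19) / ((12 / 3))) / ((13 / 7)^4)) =4165 / 25688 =0.16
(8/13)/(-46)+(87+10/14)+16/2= 95.70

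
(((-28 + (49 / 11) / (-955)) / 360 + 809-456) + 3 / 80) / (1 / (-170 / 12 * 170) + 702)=257175903491 / 511495711056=0.50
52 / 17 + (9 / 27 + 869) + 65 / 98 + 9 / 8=17476615 / 19992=874.18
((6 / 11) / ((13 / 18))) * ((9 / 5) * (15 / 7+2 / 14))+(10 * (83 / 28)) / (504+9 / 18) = 3.17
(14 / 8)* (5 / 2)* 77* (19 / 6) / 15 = 10241 / 144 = 71.12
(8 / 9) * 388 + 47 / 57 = 59117 / 171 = 345.71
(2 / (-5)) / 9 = -2 / 45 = -0.04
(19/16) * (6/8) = 57/64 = 0.89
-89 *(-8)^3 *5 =227840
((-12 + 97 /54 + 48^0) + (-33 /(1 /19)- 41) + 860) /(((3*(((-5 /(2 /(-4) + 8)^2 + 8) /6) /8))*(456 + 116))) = 49355 /76362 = 0.65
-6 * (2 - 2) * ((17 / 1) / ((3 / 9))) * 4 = 0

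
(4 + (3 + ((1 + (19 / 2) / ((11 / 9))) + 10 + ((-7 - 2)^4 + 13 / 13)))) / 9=144931 / 198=731.97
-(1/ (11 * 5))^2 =-1/ 3025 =-0.00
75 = 75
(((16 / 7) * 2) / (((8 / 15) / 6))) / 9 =40 / 7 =5.71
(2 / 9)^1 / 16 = 1 / 72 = 0.01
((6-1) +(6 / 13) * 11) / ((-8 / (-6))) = 393 / 52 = 7.56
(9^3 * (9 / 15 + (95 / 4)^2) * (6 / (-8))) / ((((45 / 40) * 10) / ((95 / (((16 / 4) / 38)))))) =-3962711079 / 160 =-24766944.24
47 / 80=0.59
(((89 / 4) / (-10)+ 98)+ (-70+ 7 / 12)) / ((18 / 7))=22141 / 2160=10.25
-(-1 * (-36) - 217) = 181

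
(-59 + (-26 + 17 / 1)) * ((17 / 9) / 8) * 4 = -64.22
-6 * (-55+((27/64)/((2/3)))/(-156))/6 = 366107/6656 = 55.00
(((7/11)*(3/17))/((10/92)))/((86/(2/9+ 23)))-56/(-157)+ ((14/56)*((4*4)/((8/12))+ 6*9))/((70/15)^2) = 1033215031/674829960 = 1.53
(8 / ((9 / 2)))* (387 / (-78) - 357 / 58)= -22352 / 1131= -19.76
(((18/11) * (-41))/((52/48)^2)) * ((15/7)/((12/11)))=-132840/1183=-112.29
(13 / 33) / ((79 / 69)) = 299 / 869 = 0.34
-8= -8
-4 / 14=-0.29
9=9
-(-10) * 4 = 40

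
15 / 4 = 3.75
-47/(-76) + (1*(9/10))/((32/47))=1.94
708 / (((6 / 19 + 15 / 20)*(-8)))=-2242 / 27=-83.04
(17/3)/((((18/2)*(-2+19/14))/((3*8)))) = -1904/81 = -23.51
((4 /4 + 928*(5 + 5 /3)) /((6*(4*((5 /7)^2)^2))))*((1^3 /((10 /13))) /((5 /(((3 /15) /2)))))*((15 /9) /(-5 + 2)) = -579406919 /40500000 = -14.31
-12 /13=-0.92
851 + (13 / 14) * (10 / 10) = 11927 / 14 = 851.93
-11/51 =-0.22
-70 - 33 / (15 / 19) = -559 / 5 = -111.80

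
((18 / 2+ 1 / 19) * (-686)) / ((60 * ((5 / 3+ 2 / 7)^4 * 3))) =-637422282 / 268447295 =-2.37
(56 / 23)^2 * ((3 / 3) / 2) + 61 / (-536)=808179 / 283544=2.85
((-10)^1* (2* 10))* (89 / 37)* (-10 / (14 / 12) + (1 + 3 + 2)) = 320400 / 259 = 1237.07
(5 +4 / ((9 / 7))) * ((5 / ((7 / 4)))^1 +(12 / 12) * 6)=4526 / 63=71.84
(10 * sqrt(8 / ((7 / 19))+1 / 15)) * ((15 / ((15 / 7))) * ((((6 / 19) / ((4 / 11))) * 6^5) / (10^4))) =220.61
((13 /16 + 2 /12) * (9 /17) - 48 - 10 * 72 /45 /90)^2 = 2271.42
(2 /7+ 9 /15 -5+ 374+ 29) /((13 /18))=251298 /455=552.30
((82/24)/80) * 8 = 41/120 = 0.34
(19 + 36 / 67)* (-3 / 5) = -3927 / 335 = -11.72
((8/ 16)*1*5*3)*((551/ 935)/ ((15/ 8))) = 2204/ 935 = 2.36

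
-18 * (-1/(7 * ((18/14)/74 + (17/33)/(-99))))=4351644/20597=211.28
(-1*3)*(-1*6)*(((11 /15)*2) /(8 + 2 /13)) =858 /265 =3.24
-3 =-3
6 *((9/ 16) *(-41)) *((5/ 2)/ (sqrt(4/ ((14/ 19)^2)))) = -38745/ 304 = -127.45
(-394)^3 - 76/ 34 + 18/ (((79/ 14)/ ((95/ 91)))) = -1067844518542/ 17459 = -61162982.91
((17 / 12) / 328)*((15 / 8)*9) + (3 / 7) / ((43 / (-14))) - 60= -27109761 / 451328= -60.07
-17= -17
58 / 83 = 0.70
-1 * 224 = -224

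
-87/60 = -29/20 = -1.45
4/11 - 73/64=-0.78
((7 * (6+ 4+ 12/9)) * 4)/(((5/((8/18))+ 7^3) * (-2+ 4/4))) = -3808/4251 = -0.90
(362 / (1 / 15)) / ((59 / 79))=428970 / 59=7270.68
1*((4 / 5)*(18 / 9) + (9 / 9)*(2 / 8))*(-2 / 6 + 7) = 12.33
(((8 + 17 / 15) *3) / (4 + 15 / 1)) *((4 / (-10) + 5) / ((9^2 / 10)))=6302 / 7695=0.82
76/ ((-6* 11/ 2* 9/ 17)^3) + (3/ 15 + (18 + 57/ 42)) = 35839024777/ 1833865110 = 19.54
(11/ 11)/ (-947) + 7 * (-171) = -1133560/ 947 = -1197.00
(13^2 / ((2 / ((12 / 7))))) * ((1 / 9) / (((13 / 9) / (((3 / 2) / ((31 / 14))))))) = 234 / 31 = 7.55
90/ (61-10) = 30/ 17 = 1.76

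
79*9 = 711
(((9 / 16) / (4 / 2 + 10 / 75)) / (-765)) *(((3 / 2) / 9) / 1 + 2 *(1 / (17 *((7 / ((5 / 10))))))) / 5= -25 / 2071552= -0.00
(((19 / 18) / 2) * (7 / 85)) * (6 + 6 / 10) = 1463 / 5100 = 0.29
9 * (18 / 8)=81 / 4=20.25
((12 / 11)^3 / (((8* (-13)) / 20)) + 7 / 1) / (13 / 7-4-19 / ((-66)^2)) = -3.14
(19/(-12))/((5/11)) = -209/60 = -3.48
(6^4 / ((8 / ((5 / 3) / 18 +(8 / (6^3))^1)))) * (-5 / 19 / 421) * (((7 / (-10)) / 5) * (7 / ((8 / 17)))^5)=3507939880053 / 2621112320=1338.34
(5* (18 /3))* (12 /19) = 360 /19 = 18.95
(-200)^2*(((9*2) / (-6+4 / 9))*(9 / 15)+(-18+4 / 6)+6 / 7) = -15472960 / 21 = -736807.62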